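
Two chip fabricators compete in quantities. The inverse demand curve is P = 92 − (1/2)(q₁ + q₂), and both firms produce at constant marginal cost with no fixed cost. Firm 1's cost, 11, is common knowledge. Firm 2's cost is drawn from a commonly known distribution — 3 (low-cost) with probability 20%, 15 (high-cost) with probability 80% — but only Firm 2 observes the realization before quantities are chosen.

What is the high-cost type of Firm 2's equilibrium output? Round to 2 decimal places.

Type-c best response for Firm 2: q₂(c) = (92 − c) − q₁/2.
Firm 1 maximizes expected profit; its first-order condition is 92 − q₁ − (1/2)E[q₂] − 11 = 0.
Substituting E[q₂] and solving: E[c₂] = 12.6, so q₁ = (92 − 2·11 + 12.6)/(3/2) = 55.0667.
q₂(high-cost) = (92 − 15 − (1/2)·55.0667) = 49.4667.

49.47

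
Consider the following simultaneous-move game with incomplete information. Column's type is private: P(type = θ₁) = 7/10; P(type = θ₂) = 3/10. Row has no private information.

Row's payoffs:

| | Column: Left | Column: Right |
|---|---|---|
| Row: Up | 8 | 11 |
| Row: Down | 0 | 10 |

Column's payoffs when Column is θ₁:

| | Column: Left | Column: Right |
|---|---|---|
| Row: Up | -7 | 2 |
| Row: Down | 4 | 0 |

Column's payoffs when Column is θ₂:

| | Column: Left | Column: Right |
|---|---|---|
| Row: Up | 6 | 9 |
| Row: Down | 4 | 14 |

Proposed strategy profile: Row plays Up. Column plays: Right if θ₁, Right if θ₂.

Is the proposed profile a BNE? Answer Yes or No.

Row plays Up: E[Up] = 7/10·(11) + 3/10·(11) = 11; E[Down] = 10. Best-responding. ✓
Column (type θ₁), facing Up: Left gives -7, Right gives 2. Proposed Right is best. ✓
Column (type θ₂), facing Up: Left gives 6, Right gives 9. Proposed Right is best. ✓

Yes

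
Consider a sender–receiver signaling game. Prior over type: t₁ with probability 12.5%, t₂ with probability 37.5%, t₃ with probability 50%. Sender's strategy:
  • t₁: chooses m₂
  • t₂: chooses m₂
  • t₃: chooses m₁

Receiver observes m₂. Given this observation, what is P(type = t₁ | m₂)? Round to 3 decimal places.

P(m₂) = 0.125·1 + 0.375·1 + 0.5·0 = 0.5
P(t₁ | m₂) = (0.125·1) / 0.5 = 0.125 / 0.5 = 0.25

0.250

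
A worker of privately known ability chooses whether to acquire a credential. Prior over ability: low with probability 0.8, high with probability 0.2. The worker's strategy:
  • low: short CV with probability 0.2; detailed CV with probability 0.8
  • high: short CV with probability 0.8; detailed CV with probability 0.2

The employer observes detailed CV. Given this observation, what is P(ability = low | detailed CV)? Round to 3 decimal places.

P(detailed CV) = 0.8·0.8 + 0.2·0.2 = 0.68
P(low | detailed CV) = (0.8·0.8) / 0.68 = 0.64 / 0.68 = 0.941176

0.941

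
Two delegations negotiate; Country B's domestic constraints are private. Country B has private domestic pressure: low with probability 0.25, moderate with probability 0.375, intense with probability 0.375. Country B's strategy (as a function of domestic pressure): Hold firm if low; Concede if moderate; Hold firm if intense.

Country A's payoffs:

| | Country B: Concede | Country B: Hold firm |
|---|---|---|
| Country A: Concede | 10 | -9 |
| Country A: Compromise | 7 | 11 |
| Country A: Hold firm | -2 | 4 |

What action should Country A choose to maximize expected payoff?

Compute Country A's expected payoff for each action, taking the expectation over Country B's type.
E[Concede] = 0.25·(-9) + 0.375·(10) + 0.375·(-9) = -1.875
E[Compromise] = 0.25·(11) + 0.375·(7) + 0.375·(11) = 9.5
E[Hold firm] = 0.25·(4) + 0.375·(-2) + 0.375·(4) = 1.75
Best response: Compromise (9.5 is the largest).

Compromise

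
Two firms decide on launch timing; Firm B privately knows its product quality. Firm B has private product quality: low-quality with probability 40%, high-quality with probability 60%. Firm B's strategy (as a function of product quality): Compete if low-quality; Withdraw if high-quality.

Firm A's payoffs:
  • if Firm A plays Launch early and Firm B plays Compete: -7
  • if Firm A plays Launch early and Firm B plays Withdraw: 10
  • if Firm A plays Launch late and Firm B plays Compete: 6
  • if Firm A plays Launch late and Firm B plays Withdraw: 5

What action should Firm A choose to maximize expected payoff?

Launch late

E[Launch early] = 0.4·(-7) + 0.6·(10) = 3.2
E[Launch late] = 0.4·(6) + 0.6·(5) = 5.4
Best response: Launch late (5.4 is the largest).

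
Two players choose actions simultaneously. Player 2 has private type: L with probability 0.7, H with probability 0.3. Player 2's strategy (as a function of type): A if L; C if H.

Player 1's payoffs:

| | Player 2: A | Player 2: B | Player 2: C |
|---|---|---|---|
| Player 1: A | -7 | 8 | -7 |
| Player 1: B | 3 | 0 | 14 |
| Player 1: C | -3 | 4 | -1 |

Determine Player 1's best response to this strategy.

B

E[A] = 0.7·(-7) + 0.3·(-7) = -7
E[B] = 0.7·(3) + 0.3·(14) = 6.3
E[C] = 0.7·(-3) + 0.3·(-1) = -2.4
Best response: B (6.3 is the largest).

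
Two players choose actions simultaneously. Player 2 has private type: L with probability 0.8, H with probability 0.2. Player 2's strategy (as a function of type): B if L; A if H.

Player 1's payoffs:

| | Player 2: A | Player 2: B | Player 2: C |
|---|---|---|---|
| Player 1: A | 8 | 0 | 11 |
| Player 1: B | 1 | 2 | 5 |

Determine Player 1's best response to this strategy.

B

Compute Player 1's expected payoff for each action, taking the expectation over Player 2's type.
E[A] = 0.8·(0) + 0.2·(8) = 1.6
E[B] = 0.8·(2) + 0.2·(1) = 1.8
Best response: B (1.8 is the largest).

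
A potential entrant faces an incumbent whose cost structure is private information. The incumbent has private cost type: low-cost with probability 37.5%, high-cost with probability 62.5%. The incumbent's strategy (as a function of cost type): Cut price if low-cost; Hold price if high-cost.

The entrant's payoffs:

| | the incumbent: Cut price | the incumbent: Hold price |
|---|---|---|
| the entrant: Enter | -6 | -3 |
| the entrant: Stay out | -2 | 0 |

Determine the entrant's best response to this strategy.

E[Enter] = 0.375·(-6) + 0.625·(-3) = -4.125
E[Stay out] = 0.375·(-2) + 0.625·(0) = -0.75
Best response: Stay out (-0.75 is the largest).

Stay out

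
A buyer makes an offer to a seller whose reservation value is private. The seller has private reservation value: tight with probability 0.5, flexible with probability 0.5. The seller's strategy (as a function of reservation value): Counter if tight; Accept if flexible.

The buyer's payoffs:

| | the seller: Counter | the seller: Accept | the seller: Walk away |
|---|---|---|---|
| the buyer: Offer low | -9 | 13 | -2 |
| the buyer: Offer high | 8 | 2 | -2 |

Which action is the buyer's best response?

Offer high

Compute the buyer's expected payoff for each action, taking the expectation over the seller's type.
E[Offer low] = 0.5·(-9) + 0.5·(13) = 2
E[Offer high] = 0.5·(8) + 0.5·(2) = 5
Best response: Offer high (5 is the largest).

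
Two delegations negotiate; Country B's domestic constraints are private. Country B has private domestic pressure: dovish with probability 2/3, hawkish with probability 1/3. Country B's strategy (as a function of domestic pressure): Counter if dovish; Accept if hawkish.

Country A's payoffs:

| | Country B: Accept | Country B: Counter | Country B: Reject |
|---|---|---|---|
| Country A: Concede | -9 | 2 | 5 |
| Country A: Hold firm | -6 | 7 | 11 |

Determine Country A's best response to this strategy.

Compute Country A's expected payoff for each action, taking the expectation over Country B's type.
E[Concede] = 2/3·(2) + 1/3·(-9) = -5/3
E[Hold firm] = 2/3·(7) + 1/3·(-6) = 8/3
Best response: Hold firm (8/3 is the largest).

Hold firm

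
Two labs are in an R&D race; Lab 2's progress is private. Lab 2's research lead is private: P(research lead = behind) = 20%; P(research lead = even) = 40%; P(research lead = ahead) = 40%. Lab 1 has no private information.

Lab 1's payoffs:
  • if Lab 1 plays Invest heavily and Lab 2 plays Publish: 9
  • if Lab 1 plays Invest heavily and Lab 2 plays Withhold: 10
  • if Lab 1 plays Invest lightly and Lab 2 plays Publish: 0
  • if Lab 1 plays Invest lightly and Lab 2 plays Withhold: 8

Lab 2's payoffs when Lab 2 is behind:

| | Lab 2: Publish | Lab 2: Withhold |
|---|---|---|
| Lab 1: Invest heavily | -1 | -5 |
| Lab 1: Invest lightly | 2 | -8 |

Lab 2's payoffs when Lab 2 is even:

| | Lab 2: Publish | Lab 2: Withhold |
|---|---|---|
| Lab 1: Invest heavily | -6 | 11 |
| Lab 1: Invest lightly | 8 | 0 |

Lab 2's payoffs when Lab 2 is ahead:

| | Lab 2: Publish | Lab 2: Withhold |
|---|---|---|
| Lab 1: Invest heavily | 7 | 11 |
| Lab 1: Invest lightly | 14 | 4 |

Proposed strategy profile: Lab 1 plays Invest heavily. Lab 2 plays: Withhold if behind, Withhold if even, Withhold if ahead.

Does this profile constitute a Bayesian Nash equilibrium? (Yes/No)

No

Lab 1 plays Invest heavily: E[Invest heavily] = 0.2·(10) + 0.4·(10) + 0.4·(10) = 10; E[Invest lightly] = 8. Best-responding. ✓
Lab 2 (research lead behind), facing Invest heavily: Publish gives -1, Withhold gives -5. Proposed Withhold is not best — profitable deviation exists. ✗
Lab 2 (research lead even), facing Invest heavily: Publish gives -6, Withhold gives 11. Proposed Withhold is best. ✓
Lab 2 (research lead ahead), facing Invest heavily: Publish gives 7, Withhold gives 11. Proposed Withhold is best. ✓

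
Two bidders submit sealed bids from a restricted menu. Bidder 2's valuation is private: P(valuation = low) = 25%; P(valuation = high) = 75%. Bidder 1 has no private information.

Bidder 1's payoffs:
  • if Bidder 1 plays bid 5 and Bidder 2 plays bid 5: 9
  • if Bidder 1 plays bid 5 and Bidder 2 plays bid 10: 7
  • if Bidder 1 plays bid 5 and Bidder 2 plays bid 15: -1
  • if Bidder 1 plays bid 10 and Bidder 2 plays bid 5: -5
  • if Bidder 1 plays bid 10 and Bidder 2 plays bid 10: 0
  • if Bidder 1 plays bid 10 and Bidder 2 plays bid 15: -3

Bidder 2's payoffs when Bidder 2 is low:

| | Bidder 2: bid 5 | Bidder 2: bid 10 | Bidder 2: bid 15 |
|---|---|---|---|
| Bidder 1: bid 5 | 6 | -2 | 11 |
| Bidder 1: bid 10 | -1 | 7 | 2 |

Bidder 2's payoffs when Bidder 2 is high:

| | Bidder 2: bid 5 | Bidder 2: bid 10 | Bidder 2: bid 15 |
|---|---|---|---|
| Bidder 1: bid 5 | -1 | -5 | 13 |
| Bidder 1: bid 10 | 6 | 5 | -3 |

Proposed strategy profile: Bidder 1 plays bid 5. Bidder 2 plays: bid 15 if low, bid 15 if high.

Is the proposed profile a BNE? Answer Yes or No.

Yes

Bidder 1 plays bid 5: E[bid 5] = 0.25·(-1) + 0.75·(-1) = -1; E[bid 10] = -3. Best-responding. ✓
Bidder 2 (valuation low), facing bid 5: bid 5 gives 6, bid 10 gives -2, bid 15 gives 11. Proposed bid 15 is best. ✓
Bidder 2 (valuation high), facing bid 5: bid 5 gives -1, bid 10 gives -5, bid 15 gives 13. Proposed bid 15 is best. ✓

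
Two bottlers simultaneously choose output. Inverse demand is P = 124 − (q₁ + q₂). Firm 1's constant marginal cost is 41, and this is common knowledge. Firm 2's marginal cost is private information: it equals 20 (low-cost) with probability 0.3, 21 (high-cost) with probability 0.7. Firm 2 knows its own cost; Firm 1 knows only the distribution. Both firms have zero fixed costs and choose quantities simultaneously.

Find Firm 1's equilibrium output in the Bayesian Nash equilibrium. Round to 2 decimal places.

20.90

Firm 2 with cost c maximizes (124 − (q₁+q₂) − c)·q₂, giving q₂(c) = (124 − c − q₁)/2.
E[c₂] = 0.3·20 + 0.7·21 = 20.7
Firm 1's FOC against E[q₂] yields q₁ = (124 − 2·41 + E[c₂])/3 = (124 − 82 + 20.7)/3 = 20.9.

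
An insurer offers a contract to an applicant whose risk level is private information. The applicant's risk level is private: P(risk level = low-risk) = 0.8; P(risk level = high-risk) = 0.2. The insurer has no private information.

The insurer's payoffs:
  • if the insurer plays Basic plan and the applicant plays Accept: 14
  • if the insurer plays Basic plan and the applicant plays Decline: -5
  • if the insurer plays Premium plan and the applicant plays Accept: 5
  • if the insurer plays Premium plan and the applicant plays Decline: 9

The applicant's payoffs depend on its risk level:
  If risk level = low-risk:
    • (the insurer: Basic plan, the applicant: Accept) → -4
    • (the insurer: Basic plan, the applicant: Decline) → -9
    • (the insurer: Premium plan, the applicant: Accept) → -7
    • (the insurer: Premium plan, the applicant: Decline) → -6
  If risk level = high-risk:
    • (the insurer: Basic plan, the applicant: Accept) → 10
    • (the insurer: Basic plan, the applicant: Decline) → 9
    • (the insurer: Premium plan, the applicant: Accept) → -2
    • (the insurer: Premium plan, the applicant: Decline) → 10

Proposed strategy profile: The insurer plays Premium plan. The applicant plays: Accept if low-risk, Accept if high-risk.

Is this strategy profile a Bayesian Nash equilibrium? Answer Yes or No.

No

A profile is a BNE iff every type of every player is best-responding given beliefs about the other side.
The insurer plays Premium plan: E[Premium plan] = 0.8·(5) + 0.2·(5) = 5; E[Basic plan] = 14. Not best-responding. ✗
The applicant (risk level low-risk), facing Premium plan: Accept gives -7, Decline gives -6. Proposed Accept is not best — profitable deviation exists. ✗
The applicant (risk level high-risk), facing Premium plan: Accept gives -2, Decline gives 10. Proposed Accept is not best — profitable deviation exists. ✗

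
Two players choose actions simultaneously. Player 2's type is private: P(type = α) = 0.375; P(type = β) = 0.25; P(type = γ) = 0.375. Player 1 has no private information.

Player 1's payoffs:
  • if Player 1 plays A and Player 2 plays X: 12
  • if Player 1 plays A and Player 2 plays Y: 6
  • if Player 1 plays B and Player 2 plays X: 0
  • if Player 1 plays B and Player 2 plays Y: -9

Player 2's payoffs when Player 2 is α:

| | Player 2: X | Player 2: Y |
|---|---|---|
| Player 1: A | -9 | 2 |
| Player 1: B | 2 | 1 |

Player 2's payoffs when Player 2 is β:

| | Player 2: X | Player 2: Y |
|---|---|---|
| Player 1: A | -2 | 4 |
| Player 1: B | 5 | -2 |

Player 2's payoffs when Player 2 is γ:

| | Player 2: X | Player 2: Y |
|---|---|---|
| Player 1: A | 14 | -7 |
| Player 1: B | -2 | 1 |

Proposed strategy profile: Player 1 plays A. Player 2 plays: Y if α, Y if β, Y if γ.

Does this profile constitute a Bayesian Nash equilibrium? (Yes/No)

No

Player 1 plays A: E[A] = 0.375·(6) + 0.25·(6) + 0.375·(6) = 6; E[B] = -9. Best-responding. ✓
Player 2 (type α), facing A: X gives -9, Y gives 2. Proposed Y is best. ✓
Player 2 (type β), facing A: X gives -2, Y gives 4. Proposed Y is best. ✓
Player 2 (type γ), facing A: X gives 14, Y gives -7. Proposed Y is not best — profitable deviation exists. ✗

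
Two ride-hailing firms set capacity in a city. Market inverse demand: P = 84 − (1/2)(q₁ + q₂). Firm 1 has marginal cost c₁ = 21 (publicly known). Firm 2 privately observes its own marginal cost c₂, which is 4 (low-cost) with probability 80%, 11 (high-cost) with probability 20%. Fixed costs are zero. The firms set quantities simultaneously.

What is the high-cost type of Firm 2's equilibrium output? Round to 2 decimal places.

57.20

Firm 2 with cost c maximizes (84 − (1/2)(q₁+q₂) − c)·q₂, giving q₂(c) = (84 − c − (1/2)q₁).
E[c₂] = 0.8·4 + 0.2·11 = 5.4
Firm 1's FOC against E[q₂] yields q₁ = (84 − 2·21 + E[c₂])/(3/2) = (84 − 42 + 5.4)/(3/2) = 31.6.
q₂(high-cost) = (84 − 11 − (1/2)·31.6) = 57.2.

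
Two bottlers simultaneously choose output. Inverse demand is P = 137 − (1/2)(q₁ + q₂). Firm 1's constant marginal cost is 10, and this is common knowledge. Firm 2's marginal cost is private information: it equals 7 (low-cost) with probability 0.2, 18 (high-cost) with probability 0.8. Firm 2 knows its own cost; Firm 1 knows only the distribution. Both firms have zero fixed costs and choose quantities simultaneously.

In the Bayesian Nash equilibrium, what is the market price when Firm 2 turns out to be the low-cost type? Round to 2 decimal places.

Firm 2 with cost c maximizes (137 − (1/2)(q₁+q₂) − c)·q₂, giving q₂(c) = (137 − c − (1/2)q₁).
E[c₂] = 0.2·7 + 0.8·18 = 15.8
Firm 1's FOC against E[q₂] yields q₁ = (137 − 2·10 + E[c₂])/(3/2) = (137 − 20 + 15.8)/(3/2) = 88.5333.
q₂(low-cost) = 85.7333, so P = 137 − (1/2)·(88.5333 + 85.7333) = 49.8667.

49.87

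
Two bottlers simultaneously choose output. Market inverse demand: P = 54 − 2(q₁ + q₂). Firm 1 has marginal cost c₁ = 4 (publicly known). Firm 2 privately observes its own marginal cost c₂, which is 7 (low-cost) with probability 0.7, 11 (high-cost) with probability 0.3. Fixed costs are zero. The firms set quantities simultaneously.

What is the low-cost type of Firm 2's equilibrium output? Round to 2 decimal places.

7.23

Each type of Firm 2 best-responds to q₁; Firm 1 best-responds to the expected q₂ over Firm 2's types.
Firm 2 with cost c maximizes (54 − 2(q₁+q₂) − c)·q₂, giving q₂(c) = (54 − c − 2q₁)/4.
E[c₂] = 0.7·7 + 0.3·11 = 8.2
Firm 1's FOC against E[q₂] yields q₁ = (54 − 2·4 + E[c₂])/6 = (54 − 8 + 8.2)/6 = 9.03333.
q₂(low-cost) = (54 − 7 − 2·9.03333)/4 = 7.23333.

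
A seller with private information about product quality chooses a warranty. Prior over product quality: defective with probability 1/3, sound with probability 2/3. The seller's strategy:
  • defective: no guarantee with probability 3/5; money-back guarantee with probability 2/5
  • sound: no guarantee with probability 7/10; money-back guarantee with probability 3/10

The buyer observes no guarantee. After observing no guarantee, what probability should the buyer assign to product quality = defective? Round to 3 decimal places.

0.300

Apply Bayes' rule using the sender's strategy as the likelihood.
P(no guarantee) = (1/3)·(3/5) + (2/3)·(7/10) = 2/3
P(defective | no guarantee) = ((1/3)·(3/5)) / (2/3) = (1/5) / (2/3) = 3/10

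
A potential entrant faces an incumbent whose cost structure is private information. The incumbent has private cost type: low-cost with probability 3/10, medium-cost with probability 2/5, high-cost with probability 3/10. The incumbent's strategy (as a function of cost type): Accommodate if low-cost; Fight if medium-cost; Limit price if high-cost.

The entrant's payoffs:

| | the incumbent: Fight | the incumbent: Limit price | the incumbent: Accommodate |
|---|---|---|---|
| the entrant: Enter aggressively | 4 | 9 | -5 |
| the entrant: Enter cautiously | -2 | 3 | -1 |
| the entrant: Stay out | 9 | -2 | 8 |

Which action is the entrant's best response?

Stay out

E[Enter aggressively] = 3/10·(-5) + 2/5·(4) + 3/10·(9) = 14/5
E[Enter cautiously] = 3/10·(-1) + 2/5·(-2) + 3/10·(3) = -1/5
E[Stay out] = 3/10·(8) + 2/5·(9) + 3/10·(-2) = 27/5
Best response: Stay out (27/5 is the largest).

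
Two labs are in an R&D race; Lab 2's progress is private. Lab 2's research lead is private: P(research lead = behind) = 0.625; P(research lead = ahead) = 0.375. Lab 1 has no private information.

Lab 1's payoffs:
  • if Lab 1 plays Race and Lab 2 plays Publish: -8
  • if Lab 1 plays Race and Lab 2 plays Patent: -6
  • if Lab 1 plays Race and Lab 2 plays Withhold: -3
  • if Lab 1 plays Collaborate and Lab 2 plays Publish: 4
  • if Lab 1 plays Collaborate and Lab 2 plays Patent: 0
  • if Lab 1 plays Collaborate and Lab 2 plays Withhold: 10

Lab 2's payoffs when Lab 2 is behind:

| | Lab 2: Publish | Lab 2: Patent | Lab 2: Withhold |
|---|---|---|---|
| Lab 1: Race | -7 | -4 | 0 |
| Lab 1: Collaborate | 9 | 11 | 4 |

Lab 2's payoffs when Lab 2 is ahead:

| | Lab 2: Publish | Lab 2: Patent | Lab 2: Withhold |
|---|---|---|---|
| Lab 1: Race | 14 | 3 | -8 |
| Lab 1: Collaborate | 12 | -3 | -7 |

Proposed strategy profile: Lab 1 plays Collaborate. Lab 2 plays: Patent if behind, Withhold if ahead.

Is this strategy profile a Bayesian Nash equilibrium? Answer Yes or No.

A profile is a BNE iff every type of every player is best-responding given beliefs about the other side.
Lab 1 plays Collaborate: E[Collaborate] = 0.625·(0) + 0.375·(10) = 3.75; E[Race] = -4.875. Best-responding. ✓
Lab 2 (research lead behind), facing Collaborate: Publish gives 9, Patent gives 11, Withhold gives 4. Proposed Patent is best. ✓
Lab 2 (research lead ahead), facing Collaborate: Publish gives 12, Patent gives -3, Withhold gives -7. Proposed Withhold is not best — profitable deviation exists. ✗

No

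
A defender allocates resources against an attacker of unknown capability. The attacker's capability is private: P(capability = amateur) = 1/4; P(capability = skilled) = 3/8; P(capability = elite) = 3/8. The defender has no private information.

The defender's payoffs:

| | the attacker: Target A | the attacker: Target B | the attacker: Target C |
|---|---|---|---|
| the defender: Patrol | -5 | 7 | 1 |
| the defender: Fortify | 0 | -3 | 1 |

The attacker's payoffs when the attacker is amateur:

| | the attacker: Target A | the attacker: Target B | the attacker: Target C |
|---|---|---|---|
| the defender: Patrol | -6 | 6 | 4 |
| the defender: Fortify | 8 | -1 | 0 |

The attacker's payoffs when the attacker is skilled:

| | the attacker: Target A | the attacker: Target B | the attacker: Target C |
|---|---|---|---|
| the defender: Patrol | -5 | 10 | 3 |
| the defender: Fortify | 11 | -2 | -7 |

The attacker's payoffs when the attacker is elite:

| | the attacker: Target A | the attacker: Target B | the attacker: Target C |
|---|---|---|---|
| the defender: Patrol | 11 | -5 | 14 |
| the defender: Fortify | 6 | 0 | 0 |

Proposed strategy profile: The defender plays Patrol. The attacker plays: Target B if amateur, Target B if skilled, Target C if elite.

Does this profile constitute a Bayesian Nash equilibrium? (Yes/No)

Yes

The defender plays Patrol: E[Patrol] = 1/4·(7) + 3/8·(7) + 3/8·(1) = 19/4; E[Fortify] = -3/2. Best-responding. ✓
The attacker (capability amateur), facing Patrol: Target A gives -6, Target B gives 6, Target C gives 4. Proposed Target B is best. ✓
The attacker (capability skilled), facing Patrol: Target A gives -5, Target B gives 10, Target C gives 3. Proposed Target B is best. ✓
The attacker (capability elite), facing Patrol: Target A gives 11, Target B gives -5, Target C gives 14. Proposed Target C is best. ✓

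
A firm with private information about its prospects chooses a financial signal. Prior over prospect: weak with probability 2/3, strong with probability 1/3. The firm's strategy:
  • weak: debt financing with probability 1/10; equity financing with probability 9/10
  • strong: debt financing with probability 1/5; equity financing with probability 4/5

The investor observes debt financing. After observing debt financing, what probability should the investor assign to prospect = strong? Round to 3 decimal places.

Apply Bayes' rule using the sender's strategy as the likelihood.
P(debt financing) = (2/3)·(1/10) + (1/3)·(1/5) = 2/15
P(strong | debt financing) = ((1/3)·(1/5)) / (2/15) = (1/15) / (2/15) = 1/2

0.500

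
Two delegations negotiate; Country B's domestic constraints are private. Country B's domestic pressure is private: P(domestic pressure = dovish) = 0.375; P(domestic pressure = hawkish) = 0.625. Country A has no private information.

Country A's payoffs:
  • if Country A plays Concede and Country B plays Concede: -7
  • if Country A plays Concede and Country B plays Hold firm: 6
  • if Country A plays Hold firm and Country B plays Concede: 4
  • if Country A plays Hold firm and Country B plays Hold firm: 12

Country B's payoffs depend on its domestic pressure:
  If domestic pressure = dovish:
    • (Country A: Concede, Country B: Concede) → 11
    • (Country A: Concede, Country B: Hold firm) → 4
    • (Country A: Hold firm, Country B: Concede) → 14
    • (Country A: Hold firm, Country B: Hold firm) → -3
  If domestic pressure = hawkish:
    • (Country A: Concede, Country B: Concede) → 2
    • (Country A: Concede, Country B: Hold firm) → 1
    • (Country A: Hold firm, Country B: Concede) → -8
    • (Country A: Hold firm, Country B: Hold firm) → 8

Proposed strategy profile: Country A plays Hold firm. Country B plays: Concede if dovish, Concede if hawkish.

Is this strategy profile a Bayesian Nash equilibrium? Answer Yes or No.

A profile is a BNE iff every type of every player is best-responding given beliefs about the other side.
Country A plays Hold firm: E[Hold firm] = 0.375·(4) + 0.625·(4) = 4; E[Concede] = -7. Best-responding. ✓
Country B (domestic pressure dovish), facing Hold firm: Concede gives 14, Hold firm gives -3. Proposed Concede is best. ✓
Country B (domestic pressure hawkish), facing Hold firm: Concede gives -8, Hold firm gives 8. Proposed Concede is not best — profitable deviation exists. ✗

No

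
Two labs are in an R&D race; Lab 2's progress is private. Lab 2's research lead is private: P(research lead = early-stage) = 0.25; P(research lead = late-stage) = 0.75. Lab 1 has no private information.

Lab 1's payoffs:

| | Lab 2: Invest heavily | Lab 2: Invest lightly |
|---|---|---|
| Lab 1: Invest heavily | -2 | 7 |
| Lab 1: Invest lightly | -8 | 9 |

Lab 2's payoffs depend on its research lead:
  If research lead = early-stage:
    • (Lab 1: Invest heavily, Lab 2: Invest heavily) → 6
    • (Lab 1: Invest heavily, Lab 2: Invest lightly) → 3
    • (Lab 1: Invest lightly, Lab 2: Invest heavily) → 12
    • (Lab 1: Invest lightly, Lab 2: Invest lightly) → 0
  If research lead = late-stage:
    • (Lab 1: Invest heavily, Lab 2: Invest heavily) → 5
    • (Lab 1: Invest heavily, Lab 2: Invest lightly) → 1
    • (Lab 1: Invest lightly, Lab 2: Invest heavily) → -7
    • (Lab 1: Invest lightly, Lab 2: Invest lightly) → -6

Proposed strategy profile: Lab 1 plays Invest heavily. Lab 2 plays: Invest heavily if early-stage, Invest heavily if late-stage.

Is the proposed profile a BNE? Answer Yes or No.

A profile is a BNE iff every type of every player is best-responding given beliefs about the other side.
Lab 1 plays Invest heavily: E[Invest heavily] = 0.25·(-2) + 0.75·(-2) = -2; E[Invest lightly] = -8. Best-responding. ✓
Lab 2 (research lead early-stage), facing Invest heavily: Invest heavily gives 6, Invest lightly gives 3. Proposed Invest heavily is best. ✓
Lab 2 (research lead late-stage), facing Invest heavily: Invest heavily gives 5, Invest lightly gives 1. Proposed Invest heavily is best. ✓

Yes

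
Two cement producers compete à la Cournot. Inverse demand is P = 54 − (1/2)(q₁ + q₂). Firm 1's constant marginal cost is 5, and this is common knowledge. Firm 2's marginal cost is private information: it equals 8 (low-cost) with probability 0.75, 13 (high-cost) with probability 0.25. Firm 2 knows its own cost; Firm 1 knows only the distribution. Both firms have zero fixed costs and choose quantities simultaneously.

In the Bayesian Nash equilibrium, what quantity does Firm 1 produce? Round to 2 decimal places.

35.50

Type-c best response for Firm 2: q₂(c) = (54 − c) − q₁/2.
Firm 1 maximizes expected profit; its first-order condition is 54 − q₁ − (1/2)E[q₂] − 5 = 0.
Substituting E[q₂] and solving: E[c₂] = 9.25, so q₁ = (54 − 2·5 + 9.25)/(3/2) = 35.5.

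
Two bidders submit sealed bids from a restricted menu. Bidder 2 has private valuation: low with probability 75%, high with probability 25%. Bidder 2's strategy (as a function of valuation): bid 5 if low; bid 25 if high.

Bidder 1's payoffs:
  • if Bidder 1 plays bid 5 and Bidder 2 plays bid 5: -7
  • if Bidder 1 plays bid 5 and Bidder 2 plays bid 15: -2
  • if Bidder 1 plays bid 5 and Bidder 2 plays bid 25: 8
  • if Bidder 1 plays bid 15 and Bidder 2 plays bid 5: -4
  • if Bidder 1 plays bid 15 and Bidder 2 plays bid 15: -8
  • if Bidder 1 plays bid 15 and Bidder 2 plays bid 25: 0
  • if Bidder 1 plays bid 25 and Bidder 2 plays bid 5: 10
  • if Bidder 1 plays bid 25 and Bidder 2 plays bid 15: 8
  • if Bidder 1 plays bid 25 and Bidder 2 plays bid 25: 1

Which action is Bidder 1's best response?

E[bid 5] = 0.75·(-7) + 0.25·(8) = -3.25
E[bid 15] = 0.75·(-4) + 0.25·(0) = -3
E[bid 25] = 0.75·(10) + 0.25·(1) = 7.75
Best response: bid 25 (7.75 is the largest).

bid 25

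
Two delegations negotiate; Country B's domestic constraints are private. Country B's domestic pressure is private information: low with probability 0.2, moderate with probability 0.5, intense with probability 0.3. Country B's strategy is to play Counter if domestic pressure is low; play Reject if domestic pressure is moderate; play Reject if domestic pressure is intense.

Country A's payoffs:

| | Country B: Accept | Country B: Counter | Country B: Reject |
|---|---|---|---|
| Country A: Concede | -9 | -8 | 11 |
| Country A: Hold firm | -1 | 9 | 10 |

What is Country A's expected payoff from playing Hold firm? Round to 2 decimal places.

9.80

E[Hold firm] = 0.2·9 + 0.5·10 + 0.3·10 = 1.8 + 5 + 3 = 9.8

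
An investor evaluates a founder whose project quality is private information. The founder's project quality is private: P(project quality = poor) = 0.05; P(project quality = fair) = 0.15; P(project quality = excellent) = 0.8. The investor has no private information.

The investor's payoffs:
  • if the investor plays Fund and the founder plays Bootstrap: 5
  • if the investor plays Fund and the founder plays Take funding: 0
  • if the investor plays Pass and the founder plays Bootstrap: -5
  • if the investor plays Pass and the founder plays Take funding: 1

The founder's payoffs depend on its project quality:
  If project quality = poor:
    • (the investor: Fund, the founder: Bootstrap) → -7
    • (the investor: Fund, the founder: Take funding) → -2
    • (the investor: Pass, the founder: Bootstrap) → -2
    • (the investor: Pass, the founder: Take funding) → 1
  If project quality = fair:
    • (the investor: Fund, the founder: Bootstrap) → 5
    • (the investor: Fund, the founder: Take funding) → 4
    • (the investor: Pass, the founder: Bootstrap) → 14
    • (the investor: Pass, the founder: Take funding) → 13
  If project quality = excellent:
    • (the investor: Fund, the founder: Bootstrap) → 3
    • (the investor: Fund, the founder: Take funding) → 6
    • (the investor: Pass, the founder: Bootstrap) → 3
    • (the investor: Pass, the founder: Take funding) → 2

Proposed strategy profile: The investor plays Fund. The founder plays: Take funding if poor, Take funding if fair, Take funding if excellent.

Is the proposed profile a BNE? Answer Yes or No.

No

The investor plays Fund: E[Fund] = 0.05·(0) + 0.15·(0) + 0.8·(0) = 0; E[Pass] = 1. Not best-responding. ✗
The founder (project quality poor), facing Fund: Bootstrap gives -7, Take funding gives -2. Proposed Take funding is best. ✓
The founder (project quality fair), facing Fund: Bootstrap gives 5, Take funding gives 4. Proposed Take funding is not best — profitable deviation exists. ✗
The founder (project quality excellent), facing Fund: Bootstrap gives 3, Take funding gives 6. Proposed Take funding is best. ✓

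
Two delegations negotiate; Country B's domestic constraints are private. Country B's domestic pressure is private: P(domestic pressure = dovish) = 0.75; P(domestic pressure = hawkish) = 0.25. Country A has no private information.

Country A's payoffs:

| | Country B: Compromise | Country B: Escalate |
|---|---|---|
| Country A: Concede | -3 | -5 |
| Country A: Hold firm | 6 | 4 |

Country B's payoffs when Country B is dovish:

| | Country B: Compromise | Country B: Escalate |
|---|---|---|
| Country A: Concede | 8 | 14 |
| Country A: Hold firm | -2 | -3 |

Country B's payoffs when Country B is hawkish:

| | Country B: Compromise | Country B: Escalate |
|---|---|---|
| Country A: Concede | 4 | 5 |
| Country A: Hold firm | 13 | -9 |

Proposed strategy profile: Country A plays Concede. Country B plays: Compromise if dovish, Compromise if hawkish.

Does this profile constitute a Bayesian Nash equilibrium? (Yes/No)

No

Country A plays Concede: E[Concede] = 0.75·(-3) + 0.25·(-3) = -3; E[Hold firm] = 6. Not best-responding. ✗
Country B (domestic pressure dovish), facing Concede: Compromise gives 8, Escalate gives 14. Proposed Compromise is not best — profitable deviation exists. ✗
Country B (domestic pressure hawkish), facing Concede: Compromise gives 4, Escalate gives 5. Proposed Compromise is not best — profitable deviation exists. ✗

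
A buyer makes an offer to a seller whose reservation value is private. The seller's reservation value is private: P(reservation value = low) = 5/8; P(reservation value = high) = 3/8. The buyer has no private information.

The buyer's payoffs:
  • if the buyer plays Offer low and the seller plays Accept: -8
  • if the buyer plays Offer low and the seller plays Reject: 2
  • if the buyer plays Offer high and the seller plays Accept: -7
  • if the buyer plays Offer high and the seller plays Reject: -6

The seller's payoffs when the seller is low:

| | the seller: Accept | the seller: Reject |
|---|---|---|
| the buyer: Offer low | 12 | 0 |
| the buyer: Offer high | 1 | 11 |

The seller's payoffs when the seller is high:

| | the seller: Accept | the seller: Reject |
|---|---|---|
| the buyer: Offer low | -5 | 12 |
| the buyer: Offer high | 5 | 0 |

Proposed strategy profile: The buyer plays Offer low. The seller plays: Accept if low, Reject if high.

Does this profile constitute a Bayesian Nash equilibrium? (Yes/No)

Yes

A profile is a BNE iff every type of every player is best-responding given beliefs about the other side.
The buyer plays Offer low: E[Offer low] = 5/8·(-8) + 3/8·(2) = -17/4; E[Offer high] = -53/8. Best-responding. ✓
The seller (reservation value low), facing Offer low: Accept gives 12, Reject gives 0. Proposed Accept is best. ✓
The seller (reservation value high), facing Offer low: Accept gives -5, Reject gives 12. Proposed Reject is best. ✓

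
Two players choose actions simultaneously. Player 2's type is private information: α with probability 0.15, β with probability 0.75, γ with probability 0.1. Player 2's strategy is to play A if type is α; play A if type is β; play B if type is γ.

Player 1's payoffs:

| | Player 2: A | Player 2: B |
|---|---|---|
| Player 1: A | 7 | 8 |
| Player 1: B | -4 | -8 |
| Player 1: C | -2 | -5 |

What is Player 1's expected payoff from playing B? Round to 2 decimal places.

Take the expectation over Player 2's type, weighting each type's action by its prior probability.
E[B] = 0.15·(-4) + 0.75·(-4) + 0.1·(-8) = (-0.6) + (-3) + (-0.8) = -4.4

-4.40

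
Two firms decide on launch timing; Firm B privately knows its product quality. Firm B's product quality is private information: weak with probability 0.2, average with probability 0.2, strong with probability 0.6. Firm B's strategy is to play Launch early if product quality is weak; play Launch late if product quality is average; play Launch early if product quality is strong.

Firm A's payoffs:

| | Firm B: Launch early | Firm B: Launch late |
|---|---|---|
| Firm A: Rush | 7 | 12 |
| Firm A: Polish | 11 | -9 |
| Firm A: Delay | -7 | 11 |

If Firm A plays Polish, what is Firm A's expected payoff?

7

E[Polish] = 0.2·11 + 0.2·(-9) + 0.6·11 = 2.2 + (-1.8) + 6.6 = 7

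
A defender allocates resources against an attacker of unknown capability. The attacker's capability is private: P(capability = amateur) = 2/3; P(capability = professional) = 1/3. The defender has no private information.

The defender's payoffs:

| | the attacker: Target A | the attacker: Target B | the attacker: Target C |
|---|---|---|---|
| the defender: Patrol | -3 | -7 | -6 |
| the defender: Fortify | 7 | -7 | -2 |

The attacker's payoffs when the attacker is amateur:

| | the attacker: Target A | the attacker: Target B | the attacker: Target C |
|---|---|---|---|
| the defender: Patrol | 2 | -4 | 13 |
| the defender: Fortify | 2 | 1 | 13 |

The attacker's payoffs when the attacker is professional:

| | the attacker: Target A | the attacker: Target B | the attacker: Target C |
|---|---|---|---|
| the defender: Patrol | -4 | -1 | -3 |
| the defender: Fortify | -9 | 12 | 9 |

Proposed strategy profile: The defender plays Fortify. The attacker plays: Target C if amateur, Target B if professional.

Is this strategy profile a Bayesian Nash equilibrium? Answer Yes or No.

Yes

The defender plays Fortify: E[Fortify] = 2/3·(-2) + 1/3·(-7) = -11/3; E[Patrol] = -19/3. Best-responding. ✓
The attacker (capability amateur), facing Fortify: Target A gives 2, Target B gives 1, Target C gives 13. Proposed Target C is best. ✓
The attacker (capability professional), facing Fortify: Target A gives -9, Target B gives 12, Target C gives 9. Proposed Target B is best. ✓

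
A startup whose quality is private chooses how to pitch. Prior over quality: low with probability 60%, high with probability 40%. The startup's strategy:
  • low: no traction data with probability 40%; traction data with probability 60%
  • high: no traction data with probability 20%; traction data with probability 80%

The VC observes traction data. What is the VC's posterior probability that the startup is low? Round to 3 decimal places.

P(traction data) = 0.6·0.6 + 0.4·0.8 = 0.68
P(low | traction data) = (0.6·0.6) / 0.68 = 0.36 / 0.68 = 0.529412

0.529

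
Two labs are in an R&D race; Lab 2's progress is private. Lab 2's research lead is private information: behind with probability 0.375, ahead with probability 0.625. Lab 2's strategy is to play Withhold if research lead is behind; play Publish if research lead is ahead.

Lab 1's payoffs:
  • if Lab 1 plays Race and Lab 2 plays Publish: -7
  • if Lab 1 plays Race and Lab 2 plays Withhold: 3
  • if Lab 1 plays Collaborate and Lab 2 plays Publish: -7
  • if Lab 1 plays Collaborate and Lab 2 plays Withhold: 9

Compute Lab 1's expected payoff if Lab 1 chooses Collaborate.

-1

E[Collaborate] = 0.375·9 + 0.625·(-7) = 3.375 + (-4.375) = -1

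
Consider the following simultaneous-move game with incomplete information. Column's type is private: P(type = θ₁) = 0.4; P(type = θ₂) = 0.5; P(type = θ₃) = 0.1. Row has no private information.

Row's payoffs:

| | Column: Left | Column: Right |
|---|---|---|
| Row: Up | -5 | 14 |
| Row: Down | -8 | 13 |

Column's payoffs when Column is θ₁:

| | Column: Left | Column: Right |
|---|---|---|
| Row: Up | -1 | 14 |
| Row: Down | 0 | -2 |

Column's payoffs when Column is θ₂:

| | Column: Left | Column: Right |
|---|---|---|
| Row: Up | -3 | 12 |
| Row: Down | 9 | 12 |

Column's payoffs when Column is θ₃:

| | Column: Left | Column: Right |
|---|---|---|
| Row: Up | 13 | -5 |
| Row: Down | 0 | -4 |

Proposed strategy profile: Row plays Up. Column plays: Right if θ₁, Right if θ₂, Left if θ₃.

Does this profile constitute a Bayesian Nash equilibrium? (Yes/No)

Yes

A profile is a BNE iff every type of every player is best-responding given beliefs about the other side.
Row plays Up: E[Up] = 0.4·(14) + 0.5·(14) + 0.1·(-5) = 12.1; E[Down] = 10.9. Best-responding. ✓
Column (type θ₁), facing Up: Left gives -1, Right gives 14. Proposed Right is best. ✓
Column (type θ₂), facing Up: Left gives -3, Right gives 12. Proposed Right is best. ✓
Column (type θ₃), facing Up: Left gives 13, Right gives -5. Proposed Left is best. ✓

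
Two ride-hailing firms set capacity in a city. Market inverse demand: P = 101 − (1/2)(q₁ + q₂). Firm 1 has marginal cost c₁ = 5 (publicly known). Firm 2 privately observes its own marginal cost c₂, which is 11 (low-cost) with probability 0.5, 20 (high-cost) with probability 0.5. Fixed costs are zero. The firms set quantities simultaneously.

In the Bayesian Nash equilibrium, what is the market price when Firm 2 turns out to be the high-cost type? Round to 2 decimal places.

Type-c best response for Firm 2: q₂(c) = (101 − c) − q₁/2.
Firm 1 maximizes expected profit; its first-order condition is 101 − q₁ − (1/2)E[q₂] − 5 = 0.
Substituting E[q₂] and solving: E[c₂] = 15.5, so q₁ = (101 − 2·5 + 15.5)/(3/2) = 71.
q₂(high-cost) = 45.5, so P = 101 − (1/2)·(71 + 45.5) = 42.75.

42.75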